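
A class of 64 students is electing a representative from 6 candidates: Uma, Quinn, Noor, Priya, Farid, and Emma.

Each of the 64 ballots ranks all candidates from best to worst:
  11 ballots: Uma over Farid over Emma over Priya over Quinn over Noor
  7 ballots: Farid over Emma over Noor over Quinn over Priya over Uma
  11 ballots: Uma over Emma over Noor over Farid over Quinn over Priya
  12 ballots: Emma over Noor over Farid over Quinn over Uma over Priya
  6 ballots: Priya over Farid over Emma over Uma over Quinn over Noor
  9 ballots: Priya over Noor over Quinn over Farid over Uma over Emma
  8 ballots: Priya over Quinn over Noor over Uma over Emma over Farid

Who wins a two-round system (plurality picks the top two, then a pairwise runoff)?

Round 1 first-place votes: Uma 22, Quinn 0, Noor 0, Priya 23, Farid 7, Emma 12. Priya and Uma advance.
Runoff: Priya is ranked above Uma on 30 ballots, Uma above Priya on 34.

Uma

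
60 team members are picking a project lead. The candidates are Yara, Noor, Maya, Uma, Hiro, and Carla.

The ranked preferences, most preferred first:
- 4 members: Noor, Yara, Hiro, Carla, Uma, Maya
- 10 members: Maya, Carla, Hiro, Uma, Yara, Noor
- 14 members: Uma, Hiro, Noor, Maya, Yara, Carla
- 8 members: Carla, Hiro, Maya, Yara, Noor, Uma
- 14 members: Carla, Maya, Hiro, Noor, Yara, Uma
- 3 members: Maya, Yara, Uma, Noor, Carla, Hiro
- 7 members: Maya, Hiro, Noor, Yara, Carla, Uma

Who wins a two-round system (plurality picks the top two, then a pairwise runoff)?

Maya

Round 1 first-place votes: Yara 0, Noor 4, Maya 20, Uma 14, Hiro 0, Carla 22. Carla and Maya advance.
Runoff: Carla is ranked above Maya on 26 ballots, Maya above Carla on 34.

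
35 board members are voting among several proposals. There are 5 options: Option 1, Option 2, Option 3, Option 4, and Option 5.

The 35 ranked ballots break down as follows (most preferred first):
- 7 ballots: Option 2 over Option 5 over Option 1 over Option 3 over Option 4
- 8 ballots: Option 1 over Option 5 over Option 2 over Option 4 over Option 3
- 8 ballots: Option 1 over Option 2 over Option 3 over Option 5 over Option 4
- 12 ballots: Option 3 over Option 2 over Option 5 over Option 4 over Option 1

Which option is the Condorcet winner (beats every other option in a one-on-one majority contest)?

Option 2 vs Option 1: 19–16
Option 2 vs Option 3: 23–12
Option 2 vs Option 4: 35–0
Option 2 vs Option 5: 27–8
Option 2 beats every other option.

Option 2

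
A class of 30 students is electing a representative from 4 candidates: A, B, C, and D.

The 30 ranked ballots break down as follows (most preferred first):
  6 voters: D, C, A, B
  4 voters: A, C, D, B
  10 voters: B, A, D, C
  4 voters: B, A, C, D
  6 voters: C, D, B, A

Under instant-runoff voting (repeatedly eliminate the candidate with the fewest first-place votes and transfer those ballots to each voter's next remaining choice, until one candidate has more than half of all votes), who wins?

C

Round 1: A 4, B 14, C 6, D 6. A eliminated.
Round 2: B 14, C 10, D 6. D eliminated.
Round 3: B 14, C 16. C has a majority (≥16).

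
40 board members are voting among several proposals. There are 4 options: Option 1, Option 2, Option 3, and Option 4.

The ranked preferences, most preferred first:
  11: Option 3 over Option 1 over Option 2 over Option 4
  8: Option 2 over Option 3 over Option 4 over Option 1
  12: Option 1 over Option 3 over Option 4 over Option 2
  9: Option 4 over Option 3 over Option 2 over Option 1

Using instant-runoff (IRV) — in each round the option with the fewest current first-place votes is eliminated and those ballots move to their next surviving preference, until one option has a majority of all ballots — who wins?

Round 1: Option 1 12, Option 2 8, Option 3 11, Option 4 9. Option 2 eliminated.
Round 2: Option 1 12, Option 3 19, Option 4 9. Option 4 eliminated.
Round 3: Option 1 12, Option 3 28. Option 3 has a majority (≥21).

Option 3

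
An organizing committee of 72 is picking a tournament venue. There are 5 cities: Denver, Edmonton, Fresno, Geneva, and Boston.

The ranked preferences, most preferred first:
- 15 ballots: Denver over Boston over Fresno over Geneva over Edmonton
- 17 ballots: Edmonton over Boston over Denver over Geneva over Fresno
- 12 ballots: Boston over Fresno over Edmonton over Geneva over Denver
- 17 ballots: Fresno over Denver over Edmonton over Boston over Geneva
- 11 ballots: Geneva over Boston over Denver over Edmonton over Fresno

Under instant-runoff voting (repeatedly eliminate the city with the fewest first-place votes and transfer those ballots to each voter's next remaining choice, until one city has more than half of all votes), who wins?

Boston

Round 1: Denver 15, Edmonton 17, Fresno 17, Geneva 11, Boston 12. Geneva eliminated.
Round 2: Denver 15, Edmonton 17, Fresno 17, Boston 23. Denver eliminated.
Round 3: Edmonton 17, Fresno 17, Boston 38. Boston has a majority (≥37).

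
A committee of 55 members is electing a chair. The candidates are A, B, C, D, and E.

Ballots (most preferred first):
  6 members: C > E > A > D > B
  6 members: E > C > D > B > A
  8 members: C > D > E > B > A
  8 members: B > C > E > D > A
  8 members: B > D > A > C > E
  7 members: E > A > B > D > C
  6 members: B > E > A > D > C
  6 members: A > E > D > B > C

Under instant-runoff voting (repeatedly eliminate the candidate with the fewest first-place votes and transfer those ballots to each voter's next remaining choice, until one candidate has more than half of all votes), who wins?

Round 1: A 6, B 22, C 14, D 0, E 13. D eliminated.
Round 2: A 6, B 22, C 14, E 13. A eliminated.
Round 3: B 22, C 14, E 19. C eliminated.
Round 4: B 22, E 33. E has a majority (≥28).

E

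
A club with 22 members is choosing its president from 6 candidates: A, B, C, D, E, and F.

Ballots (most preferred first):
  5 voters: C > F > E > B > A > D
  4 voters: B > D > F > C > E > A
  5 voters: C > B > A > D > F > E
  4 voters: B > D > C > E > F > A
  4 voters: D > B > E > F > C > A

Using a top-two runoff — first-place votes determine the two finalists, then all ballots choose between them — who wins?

Round 1 first-place votes: A 0, B 8, C 10, D 4, E 0, F 0. C and B advance.
Runoff: C is ranked above B on 10 ballots, B above C on 12.

B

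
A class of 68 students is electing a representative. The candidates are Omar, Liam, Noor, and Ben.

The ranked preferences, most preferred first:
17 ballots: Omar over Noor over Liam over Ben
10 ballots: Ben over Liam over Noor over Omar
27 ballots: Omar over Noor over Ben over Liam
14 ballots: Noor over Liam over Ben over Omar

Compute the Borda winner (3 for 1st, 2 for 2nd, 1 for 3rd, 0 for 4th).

Noor

Omar: 17×3 + 10×0 + 27×3 + 14×0 = 132
Liam: 17×1 + 10×2 + 27×0 + 14×2 = 65
Noor: 17×2 + 10×1 + 27×2 + 14×3 = 140
Ben: 17×0 + 10×3 + 27×1 + 14×1 = 71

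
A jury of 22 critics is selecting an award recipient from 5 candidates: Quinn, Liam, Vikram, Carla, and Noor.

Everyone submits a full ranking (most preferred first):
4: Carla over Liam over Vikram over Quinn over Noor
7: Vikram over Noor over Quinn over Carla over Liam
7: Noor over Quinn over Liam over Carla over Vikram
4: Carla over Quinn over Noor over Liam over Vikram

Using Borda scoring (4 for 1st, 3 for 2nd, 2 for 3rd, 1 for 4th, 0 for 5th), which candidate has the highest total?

Quinn: 4×1 + 7×2 + 7×3 + 4×3 = 51
Liam: 4×3 + 7×0 + 7×2 + 4×1 = 30
Vikram: 4×2 + 7×4 + 7×0 + 4×0 = 36
Carla: 4×4 + 7×1 + 7×1 + 4×4 = 46
Noor: 4×0 + 7×3 + 7×4 + 4×2 = 57

Noor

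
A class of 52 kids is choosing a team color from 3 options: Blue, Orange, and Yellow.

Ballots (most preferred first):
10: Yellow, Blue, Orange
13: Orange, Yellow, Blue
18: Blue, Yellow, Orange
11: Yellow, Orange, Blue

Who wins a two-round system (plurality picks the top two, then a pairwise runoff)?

Round 1 first-place votes: Blue 18, Orange 13, Yellow 21. Yellow and Blue advance.
Runoff: Yellow is ranked above Blue on 34 ballots, Blue above Yellow on 18.

Yellow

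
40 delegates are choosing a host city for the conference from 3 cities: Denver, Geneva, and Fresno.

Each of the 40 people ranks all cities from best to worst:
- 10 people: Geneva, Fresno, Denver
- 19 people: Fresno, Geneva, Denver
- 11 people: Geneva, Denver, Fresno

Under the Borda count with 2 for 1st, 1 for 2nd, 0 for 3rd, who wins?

Geneva

Denver: 10×0 + 19×0 + 11×1 = 11
Geneva: 10×2 + 19×1 + 11×2 = 61
Fresno: 10×1 + 19×2 + 11×0 = 48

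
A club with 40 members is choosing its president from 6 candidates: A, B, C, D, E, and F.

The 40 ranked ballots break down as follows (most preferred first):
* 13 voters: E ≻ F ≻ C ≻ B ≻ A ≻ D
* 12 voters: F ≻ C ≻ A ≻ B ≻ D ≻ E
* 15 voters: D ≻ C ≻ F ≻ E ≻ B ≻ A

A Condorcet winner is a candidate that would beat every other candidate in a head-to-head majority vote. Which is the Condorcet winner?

F vs A: 40–0
F vs B: 40–0
F vs C: 25–15
F vs D: 25–15
F vs E: 27–13
F beats every other candidate.

F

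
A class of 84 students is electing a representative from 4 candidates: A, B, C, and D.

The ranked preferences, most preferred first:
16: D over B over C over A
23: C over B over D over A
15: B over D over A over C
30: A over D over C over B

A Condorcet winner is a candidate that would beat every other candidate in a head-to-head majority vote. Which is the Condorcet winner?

D vs A: 54–30
D vs B: 46–38
D vs C: 61–23
D beats every other candidate.

D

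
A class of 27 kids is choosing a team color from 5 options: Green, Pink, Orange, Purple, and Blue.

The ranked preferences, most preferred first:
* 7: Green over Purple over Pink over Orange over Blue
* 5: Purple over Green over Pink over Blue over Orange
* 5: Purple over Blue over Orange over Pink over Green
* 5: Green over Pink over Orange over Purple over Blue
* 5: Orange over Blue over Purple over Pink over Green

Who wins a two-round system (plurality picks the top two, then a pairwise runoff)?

Purple

Round 1 first-place votes: Green 12, Pink 0, Orange 5, Purple 10, Blue 0. Green and Purple advance.
Runoff: Green is ranked above Purple on 12 ballots, Purple above Green on 15.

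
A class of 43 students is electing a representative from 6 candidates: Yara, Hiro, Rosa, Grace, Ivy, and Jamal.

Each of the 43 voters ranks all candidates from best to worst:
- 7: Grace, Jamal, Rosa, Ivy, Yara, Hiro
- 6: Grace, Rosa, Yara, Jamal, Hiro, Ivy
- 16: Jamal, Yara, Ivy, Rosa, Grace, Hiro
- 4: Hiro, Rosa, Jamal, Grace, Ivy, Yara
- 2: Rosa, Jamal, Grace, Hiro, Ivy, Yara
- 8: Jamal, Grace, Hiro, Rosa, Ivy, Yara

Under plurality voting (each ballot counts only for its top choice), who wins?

Jamal

First-place votes: Yara 0, Hiro 4, Rosa 2, Grace 13, Ivy 0, Jamal 24.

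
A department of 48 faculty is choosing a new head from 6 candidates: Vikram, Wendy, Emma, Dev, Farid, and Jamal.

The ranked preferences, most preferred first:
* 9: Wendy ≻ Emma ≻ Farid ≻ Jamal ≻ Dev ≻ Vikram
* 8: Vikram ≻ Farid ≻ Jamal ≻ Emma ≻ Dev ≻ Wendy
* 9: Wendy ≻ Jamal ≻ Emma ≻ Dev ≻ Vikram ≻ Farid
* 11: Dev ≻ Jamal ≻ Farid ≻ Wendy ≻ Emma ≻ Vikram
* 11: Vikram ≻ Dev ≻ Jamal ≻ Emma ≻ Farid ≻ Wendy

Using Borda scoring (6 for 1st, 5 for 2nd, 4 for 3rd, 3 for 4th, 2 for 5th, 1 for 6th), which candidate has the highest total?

Vikram: 9×1 + 8×6 + 9×2 + 11×1 + 11×6 = 152
Wendy: 9×6 + 8×1 + 9×6 + 11×3 + 11×1 = 160
Emma: 9×5 + 8×3 + 9×4 + 11×2 + 11×3 = 160
Dev: 9×2 + 8×2 + 9×3 + 11×6 + 11×5 = 182
Farid: 9×4 + 8×5 + 9×1 + 11×4 + 11×2 = 151
Jamal: 9×3 + 8×4 + 9×5 + 11×5 + 11×4 = 203

Jamal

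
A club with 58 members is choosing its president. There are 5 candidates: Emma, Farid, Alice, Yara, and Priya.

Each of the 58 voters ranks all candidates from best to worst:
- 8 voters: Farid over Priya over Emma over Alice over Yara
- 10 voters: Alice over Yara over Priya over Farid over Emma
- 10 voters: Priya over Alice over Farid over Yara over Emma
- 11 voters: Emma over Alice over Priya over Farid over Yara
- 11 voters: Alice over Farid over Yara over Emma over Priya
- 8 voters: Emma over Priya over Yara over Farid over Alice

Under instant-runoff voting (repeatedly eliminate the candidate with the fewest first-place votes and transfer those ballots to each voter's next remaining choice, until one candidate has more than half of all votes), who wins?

Alice

Round 1: Emma 19, Farid 8, Alice 21, Yara 0, Priya 10. Yara eliminated.
Round 2: Emma 19, Farid 8, Alice 21, Priya 10. Farid eliminated.
Round 3: Emma 19, Alice 21, Priya 18. Priya eliminated.
Round 4: Emma 27, Alice 31. Alice has a majority (≥30).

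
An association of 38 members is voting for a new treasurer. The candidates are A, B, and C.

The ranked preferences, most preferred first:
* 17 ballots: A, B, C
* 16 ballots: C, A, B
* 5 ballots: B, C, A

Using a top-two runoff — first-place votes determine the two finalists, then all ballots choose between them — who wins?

C

Round 1 first-place votes: A 17, B 5, C 16. A and C advance.
Runoff: A is ranked above C on 17 ballots, C above A on 21.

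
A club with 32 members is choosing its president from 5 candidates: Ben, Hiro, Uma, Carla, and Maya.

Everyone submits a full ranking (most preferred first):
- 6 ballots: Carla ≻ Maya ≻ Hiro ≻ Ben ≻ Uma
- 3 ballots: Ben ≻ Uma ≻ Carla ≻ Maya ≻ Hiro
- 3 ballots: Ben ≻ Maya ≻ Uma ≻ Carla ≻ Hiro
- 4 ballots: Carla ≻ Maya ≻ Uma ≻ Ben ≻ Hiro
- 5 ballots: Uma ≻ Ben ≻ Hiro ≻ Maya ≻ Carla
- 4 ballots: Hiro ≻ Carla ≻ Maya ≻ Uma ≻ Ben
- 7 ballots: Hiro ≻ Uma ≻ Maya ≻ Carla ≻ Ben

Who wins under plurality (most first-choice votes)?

Hiro

First-place votes: Ben 6, Hiro 11, Uma 5, Carla 10, Maya 0.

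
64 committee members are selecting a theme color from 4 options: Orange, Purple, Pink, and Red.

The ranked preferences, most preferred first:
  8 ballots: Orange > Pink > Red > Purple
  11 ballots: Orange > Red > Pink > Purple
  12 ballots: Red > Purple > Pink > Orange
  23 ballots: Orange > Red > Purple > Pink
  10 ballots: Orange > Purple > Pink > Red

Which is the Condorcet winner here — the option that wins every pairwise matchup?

Orange vs Purple: 52–12
Orange vs Pink: 52–12
Orange vs Red: 52–12
Orange beats every other option.

Orange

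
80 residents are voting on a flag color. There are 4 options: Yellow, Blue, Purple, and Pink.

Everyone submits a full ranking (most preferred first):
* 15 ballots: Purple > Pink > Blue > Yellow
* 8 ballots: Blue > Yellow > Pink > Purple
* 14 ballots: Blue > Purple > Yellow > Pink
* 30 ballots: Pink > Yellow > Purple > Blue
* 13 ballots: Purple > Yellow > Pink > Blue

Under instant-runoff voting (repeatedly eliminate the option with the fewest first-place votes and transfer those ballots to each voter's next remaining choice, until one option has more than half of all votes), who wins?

Round 1: Yellow 0, Blue 22, Purple 28, Pink 30. Yellow eliminated.
Round 2: Blue 22, Purple 28, Pink 30. Blue eliminated.
Round 3: Purple 42, Pink 38. Purple has a majority (≥41).

Purple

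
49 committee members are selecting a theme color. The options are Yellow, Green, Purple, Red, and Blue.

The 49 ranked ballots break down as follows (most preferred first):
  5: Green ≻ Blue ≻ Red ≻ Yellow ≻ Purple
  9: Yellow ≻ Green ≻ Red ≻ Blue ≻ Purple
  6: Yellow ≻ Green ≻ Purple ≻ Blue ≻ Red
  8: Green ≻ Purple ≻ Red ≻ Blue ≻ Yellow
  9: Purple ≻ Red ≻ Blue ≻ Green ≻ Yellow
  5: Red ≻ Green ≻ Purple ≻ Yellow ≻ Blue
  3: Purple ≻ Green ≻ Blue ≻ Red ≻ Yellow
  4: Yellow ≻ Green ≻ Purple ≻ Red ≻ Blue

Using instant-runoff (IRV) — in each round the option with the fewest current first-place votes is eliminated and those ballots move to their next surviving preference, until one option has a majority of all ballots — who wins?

Round 1: Yellow 19, Green 13, Purple 12, Red 5, Blue 0. Blue eliminated.
Round 2: Yellow 19, Green 13, Purple 12, Red 5. Red eliminated.
Round 3: Yellow 19, Green 18, Purple 12. Purple eliminated.
Round 4: Yellow 19, Green 30. Green has a majority (≥25).

Green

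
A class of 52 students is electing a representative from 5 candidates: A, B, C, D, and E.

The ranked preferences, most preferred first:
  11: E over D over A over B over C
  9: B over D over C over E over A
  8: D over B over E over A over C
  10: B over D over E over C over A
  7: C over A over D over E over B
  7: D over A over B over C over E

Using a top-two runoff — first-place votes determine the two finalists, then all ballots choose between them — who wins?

Round 1 first-place votes: A 0, B 19, C 7, D 15, E 11. B and D advance.
Runoff: B is ranked above D on 19 ballots, D above B on 33.

D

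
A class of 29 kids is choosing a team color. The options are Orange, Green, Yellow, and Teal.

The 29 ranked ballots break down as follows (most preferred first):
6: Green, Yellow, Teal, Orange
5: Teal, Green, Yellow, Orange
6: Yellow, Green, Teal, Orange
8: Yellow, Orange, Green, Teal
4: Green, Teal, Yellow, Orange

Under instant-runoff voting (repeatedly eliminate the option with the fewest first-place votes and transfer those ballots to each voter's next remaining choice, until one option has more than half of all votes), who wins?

Round 1: Orange 0, Green 10, Yellow 14, Teal 5. Orange eliminated.
Round 2: Green 10, Yellow 14, Teal 5. Teal eliminated.
Round 3: Green 15, Yellow 14. Green has a majority (≥15).

Green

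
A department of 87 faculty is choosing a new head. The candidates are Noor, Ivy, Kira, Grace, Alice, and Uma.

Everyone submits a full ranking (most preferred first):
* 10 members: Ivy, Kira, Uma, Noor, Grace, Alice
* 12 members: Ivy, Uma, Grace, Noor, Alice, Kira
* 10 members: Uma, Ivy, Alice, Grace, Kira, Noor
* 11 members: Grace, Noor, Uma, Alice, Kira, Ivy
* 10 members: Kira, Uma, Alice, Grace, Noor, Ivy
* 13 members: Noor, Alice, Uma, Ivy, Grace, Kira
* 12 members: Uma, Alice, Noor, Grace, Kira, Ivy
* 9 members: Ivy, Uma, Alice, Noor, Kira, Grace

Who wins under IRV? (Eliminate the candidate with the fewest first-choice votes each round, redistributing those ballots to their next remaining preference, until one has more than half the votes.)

Round 1: Noor 13, Ivy 31, Kira 10, Grace 11, Alice 0, Uma 22. Alice eliminated.
Round 2: Noor 13, Ivy 31, Kira 10, Grace 11, Uma 22. Kira eliminated.
Round 3: Noor 13, Ivy 31, Grace 11, Uma 32. Grace eliminated.
Round 4: Noor 24, Ivy 31, Uma 32. Noor eliminated.
Round 5: Ivy 31, Uma 56. Uma has a majority (≥44).

Uma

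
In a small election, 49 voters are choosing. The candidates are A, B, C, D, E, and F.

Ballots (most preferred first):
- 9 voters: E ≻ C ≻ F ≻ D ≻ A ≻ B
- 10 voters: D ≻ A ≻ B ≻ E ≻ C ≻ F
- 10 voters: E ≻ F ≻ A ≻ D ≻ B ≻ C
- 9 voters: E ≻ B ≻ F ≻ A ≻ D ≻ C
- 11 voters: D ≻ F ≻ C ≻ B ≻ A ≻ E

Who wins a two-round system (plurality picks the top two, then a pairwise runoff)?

Round 1 first-place votes: A 0, B 0, C 0, D 21, E 28, F 0. E and D advance.
Runoff: E is ranked above D on 28 ballots, D above E on 21.

E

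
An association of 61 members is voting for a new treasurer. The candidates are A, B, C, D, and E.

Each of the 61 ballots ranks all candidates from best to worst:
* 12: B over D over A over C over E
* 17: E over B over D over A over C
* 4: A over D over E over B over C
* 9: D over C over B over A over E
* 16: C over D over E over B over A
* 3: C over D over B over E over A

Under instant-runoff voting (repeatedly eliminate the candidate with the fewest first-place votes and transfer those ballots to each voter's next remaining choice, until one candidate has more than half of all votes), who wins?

Round 1: A 4, B 12, C 19, D 9, E 17. A eliminated.
Round 2: B 12, C 19, D 13, E 17. B eliminated.
Round 3: C 19, D 25, E 17. E eliminated.
Round 4: C 19, D 42. D has a majority (≥31).

D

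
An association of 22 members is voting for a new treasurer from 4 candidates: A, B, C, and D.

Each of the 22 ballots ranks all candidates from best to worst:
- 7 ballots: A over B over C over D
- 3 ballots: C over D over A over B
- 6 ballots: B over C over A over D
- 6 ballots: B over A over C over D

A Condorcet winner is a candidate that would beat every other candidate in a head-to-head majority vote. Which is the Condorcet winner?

B vs A: 12–10
B vs C: 19–3
B vs D: 19–3
B beats every other candidate.

B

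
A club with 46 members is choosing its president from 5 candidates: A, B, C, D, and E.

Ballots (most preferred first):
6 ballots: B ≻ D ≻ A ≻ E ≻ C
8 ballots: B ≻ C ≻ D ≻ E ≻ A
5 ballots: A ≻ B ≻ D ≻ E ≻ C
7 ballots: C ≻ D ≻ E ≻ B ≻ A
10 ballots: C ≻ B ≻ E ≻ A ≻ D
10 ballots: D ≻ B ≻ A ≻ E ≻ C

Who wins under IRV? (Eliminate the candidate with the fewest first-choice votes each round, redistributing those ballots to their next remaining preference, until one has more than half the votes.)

B

Round 1: A 5, B 14, C 17, D 10, E 0. E eliminated.
Round 2: A 5, B 14, C 17, D 10. A eliminated.
Round 3: B 19, C 17, D 10. D eliminated.
Round 4: B 29, C 17. B has a majority (≥24).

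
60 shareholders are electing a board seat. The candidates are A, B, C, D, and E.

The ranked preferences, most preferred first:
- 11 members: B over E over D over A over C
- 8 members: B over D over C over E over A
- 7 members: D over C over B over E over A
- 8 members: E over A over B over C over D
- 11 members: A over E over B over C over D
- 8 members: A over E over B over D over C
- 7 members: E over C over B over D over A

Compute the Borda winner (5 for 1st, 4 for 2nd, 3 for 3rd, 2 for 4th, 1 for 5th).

A: 11×2 + 8×1 + 7×1 + 8×4 + 11×5 + 8×5 + 7×1 = 171
B: 11×5 + 8×5 + 7×3 + 8×3 + 11×3 + 8×3 + 7×3 = 218
C: 11×1 + 8×3 + 7×4 + 8×2 + 11×2 + 8×1 + 7×4 = 137
D: 11×3 + 8×4 + 7×5 + 8×1 + 11×1 + 8×2 + 7×2 = 149
E: 11×4 + 8×2 + 7×2 + 8×5 + 11×4 + 8×4 + 7×5 = 225

E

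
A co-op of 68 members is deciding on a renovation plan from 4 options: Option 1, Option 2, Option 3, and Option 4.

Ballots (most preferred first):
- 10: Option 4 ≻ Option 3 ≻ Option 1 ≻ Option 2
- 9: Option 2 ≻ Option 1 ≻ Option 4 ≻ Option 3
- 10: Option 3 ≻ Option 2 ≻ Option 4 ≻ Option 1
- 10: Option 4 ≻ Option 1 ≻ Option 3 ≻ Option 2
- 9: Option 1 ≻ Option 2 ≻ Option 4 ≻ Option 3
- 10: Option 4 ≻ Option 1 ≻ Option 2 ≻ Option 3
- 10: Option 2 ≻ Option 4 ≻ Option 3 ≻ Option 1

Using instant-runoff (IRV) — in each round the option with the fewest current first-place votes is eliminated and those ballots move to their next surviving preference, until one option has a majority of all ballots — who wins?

Round 1: Option 1 9, Option 2 19, Option 3 10, Option 4 30. Option 1 eliminated.
Round 2: Option 2 28, Option 3 10, Option 4 30. Option 3 eliminated.
Round 3: Option 2 38, Option 4 30. Option 2 has a majority (≥35).

Option 2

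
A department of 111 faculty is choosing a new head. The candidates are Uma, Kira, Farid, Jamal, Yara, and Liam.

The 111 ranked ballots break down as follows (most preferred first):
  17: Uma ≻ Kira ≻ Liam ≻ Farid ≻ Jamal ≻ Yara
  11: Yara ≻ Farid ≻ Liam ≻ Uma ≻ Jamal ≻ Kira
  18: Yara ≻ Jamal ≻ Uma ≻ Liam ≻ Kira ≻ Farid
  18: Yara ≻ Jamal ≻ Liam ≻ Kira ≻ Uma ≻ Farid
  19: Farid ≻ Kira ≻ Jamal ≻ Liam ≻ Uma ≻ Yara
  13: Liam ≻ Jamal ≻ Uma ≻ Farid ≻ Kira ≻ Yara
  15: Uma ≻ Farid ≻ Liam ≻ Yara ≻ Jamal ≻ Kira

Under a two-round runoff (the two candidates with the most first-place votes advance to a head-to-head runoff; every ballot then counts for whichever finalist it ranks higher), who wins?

Uma

Round 1 first-place votes: Uma 32, Kira 0, Farid 19, Jamal 0, Yara 47, Liam 13. Yara and Uma advance.
Runoff: Yara is ranked above Uma on 47 ballots, Uma above Yara on 64.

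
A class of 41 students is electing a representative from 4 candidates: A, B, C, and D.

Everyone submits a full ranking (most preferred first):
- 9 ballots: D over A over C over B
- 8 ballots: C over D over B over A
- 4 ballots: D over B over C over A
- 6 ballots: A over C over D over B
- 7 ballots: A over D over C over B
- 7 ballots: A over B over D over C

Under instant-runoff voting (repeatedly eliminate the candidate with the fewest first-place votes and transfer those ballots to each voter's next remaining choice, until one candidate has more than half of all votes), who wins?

Round 1: A 20, B 0, C 8, D 13. B eliminated.
Round 2: A 20, C 8, D 13. C eliminated.
Round 3: A 20, D 21. D has a majority (≥21).

D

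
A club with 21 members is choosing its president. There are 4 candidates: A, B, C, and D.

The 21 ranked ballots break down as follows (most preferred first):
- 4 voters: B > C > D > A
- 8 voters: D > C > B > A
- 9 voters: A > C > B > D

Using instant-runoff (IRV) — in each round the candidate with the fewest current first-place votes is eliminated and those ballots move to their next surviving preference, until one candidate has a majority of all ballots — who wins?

D

Round 1: A 9, B 4, C 0, D 8. C eliminated.
Round 2: A 9, B 4, D 8. B eliminated.
Round 3: A 9, D 12. D has a majority (≥11).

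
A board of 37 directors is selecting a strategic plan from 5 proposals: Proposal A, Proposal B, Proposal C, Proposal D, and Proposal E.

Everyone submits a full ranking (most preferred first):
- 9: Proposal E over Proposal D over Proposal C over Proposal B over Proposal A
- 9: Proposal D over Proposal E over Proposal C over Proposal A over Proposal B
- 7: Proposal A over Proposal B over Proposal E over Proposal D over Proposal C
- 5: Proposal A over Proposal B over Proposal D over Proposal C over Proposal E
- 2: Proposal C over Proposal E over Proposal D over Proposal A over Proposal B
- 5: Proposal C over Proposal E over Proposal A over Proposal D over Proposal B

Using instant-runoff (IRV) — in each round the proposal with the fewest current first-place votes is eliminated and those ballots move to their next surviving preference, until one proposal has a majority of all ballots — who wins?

Round 1: Proposal A 12, Proposal B 0, Proposal C 7, Proposal D 9, Proposal E 9. Proposal B eliminated.
Round 2: Proposal A 12, Proposal C 7, Proposal D 9, Proposal E 9. Proposal C eliminated.
Round 3: Proposal A 12, Proposal D 9, Proposal E 16. Proposal D eliminated.
Round 4: Proposal A 12, Proposal E 25. Proposal E has a majority (≥19).

Proposal E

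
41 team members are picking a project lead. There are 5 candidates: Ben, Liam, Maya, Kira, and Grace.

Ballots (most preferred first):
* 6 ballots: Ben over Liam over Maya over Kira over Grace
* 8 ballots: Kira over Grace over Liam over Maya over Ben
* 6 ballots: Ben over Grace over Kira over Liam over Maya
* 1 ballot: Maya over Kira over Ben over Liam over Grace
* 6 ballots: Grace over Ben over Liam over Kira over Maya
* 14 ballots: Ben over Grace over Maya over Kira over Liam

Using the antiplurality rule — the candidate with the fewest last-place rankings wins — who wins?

Last-place votes: Ben 8, Liam 14, Maya 12, Kira 0, Grace 7.

Kira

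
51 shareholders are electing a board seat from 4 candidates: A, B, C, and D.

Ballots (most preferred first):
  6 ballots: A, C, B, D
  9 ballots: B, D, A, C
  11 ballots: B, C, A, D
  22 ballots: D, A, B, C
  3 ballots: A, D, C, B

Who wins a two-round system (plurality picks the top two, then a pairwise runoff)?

Round 1 first-place votes: A 9, B 20, C 0, D 22. D and B advance.
Runoff: D is ranked above B on 25 ballots, B above D on 26.

B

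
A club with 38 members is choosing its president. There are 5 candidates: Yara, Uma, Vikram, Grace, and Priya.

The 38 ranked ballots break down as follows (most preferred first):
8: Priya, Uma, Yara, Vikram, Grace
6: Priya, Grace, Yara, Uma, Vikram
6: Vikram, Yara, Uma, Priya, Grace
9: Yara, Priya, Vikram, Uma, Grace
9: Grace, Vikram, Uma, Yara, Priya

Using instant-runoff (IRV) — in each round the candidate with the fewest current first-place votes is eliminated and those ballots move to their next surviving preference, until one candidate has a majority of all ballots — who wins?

Round 1: Yara 9, Uma 0, Vikram 6, Grace 9, Priya 14. Uma eliminated.
Round 2: Yara 9, Vikram 6, Grace 9, Priya 14. Vikram eliminated.
Round 3: Yara 15, Grace 9, Priya 14. Grace eliminated.
Round 4: Yara 24, Priya 14. Yara has a majority (≥20).

Yara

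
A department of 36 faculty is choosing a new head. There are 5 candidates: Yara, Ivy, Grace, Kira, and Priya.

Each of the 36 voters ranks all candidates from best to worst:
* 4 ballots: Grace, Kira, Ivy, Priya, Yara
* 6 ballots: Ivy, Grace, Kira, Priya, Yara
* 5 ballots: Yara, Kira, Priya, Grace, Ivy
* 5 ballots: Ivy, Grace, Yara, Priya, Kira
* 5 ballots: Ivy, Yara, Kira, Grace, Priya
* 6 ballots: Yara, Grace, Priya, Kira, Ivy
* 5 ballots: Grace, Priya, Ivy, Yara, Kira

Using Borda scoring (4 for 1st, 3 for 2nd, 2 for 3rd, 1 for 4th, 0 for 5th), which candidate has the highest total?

Grace

Yara: 4×0 + 6×0 + 5×4 + 5×2 + 5×3 + 6×4 + 5×1 = 74
Ivy: 4×2 + 6×4 + 5×0 + 5×4 + 5×4 + 6×0 + 5×2 = 82
Grace: 4×4 + 6×3 + 5×1 + 5×3 + 5×1 + 6×3 + 5×4 = 97
Kira: 4×3 + 6×2 + 5×3 + 5×0 + 5×2 + 6×1 + 5×0 = 55
Priya: 4×1 + 6×1 + 5×2 + 5×1 + 5×0 + 6×2 + 5×3 = 52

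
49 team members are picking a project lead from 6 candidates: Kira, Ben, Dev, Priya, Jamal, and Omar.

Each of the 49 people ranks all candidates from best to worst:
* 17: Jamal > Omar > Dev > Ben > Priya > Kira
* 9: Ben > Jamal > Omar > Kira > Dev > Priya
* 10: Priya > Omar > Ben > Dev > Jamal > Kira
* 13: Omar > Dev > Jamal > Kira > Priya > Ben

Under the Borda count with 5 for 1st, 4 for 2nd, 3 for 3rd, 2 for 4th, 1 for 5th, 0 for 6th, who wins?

Omar

Kira: 17×0 + 9×2 + 10×0 + 13×2 = 44
Ben: 17×2 + 9×5 + 10×3 + 13×0 = 109
Dev: 17×3 + 9×1 + 10×2 + 13×4 = 132
Priya: 17×1 + 9×0 + 10×5 + 13×1 = 80
Jamal: 17×5 + 9×4 + 10×1 + 13×3 = 170
Omar: 17×4 + 9×3 + 10×4 + 13×5 = 200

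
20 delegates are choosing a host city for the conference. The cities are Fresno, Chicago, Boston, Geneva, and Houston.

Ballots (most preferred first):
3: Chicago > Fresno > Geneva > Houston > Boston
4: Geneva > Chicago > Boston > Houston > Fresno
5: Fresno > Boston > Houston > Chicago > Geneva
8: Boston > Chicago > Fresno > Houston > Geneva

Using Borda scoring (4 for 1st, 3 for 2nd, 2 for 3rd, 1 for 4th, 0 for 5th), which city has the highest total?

Fresno: 3×3 + 4×0 + 5×4 + 8×2 = 45
Chicago: 3×4 + 4×3 + 5×1 + 8×3 = 53
Boston: 3×0 + 4×2 + 5×3 + 8×4 = 55
Geneva: 3×2 + 4×4 + 5×0 + 8×0 = 22
Houston: 3×1 + 4×1 + 5×2 + 8×1 = 25

Boston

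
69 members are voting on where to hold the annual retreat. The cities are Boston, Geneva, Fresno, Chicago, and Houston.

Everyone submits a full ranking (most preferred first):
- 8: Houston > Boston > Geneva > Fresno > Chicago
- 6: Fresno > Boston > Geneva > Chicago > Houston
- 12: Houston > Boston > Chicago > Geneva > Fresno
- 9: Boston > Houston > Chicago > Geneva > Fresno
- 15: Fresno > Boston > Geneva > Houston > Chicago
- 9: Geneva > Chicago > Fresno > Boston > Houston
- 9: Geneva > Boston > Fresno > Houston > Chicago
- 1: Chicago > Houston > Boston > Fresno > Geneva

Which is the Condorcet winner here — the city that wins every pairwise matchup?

Boston vs Geneva: 51–18
Boston vs Fresno: 39–30
Boston vs Chicago: 59–10
Boston vs Houston: 48–21
Boston beats every other city.

Boston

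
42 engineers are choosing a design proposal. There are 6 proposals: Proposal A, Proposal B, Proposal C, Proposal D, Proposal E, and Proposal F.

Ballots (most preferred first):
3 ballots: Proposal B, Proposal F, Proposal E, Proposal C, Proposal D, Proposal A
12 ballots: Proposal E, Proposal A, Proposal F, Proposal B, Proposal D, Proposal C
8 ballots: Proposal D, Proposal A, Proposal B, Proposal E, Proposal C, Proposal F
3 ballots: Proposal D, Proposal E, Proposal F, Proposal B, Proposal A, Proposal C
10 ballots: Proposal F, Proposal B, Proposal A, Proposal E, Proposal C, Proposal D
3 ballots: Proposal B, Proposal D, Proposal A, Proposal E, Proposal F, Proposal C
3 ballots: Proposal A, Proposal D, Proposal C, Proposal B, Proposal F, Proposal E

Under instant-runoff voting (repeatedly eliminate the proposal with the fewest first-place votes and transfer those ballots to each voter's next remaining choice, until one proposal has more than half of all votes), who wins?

Proposal F

Round 1: Proposal A 3, Proposal B 6, Proposal C 0, Proposal D 11, Proposal E 12, Proposal F 10. Proposal C eliminated.
Round 2: Proposal A 3, Proposal B 6, Proposal D 11, Proposal E 12, Proposal F 10. Proposal A eliminated.
Round 3: Proposal B 6, Proposal D 14, Proposal E 12, Proposal F 10. Proposal B eliminated.
Round 4: Proposal D 17, Proposal E 12, Proposal F 13. Proposal E eliminated.
Round 5: Proposal D 17, Proposal F 25. Proposal F has a majority (≥22).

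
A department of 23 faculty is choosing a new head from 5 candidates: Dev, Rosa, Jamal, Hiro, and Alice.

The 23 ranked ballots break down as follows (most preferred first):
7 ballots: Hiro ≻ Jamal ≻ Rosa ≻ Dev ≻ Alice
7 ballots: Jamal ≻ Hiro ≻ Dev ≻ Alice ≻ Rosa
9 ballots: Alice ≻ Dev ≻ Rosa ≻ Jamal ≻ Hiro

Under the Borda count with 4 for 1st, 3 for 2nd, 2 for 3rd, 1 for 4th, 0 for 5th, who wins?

Jamal

Dev: 7×1 + 7×2 + 9×3 = 48
Rosa: 7×2 + 7×0 + 9×2 = 32
Jamal: 7×3 + 7×4 + 9×1 = 58
Hiro: 7×4 + 7×3 + 9×0 = 49
Alice: 7×0 + 7×1 + 9×4 = 43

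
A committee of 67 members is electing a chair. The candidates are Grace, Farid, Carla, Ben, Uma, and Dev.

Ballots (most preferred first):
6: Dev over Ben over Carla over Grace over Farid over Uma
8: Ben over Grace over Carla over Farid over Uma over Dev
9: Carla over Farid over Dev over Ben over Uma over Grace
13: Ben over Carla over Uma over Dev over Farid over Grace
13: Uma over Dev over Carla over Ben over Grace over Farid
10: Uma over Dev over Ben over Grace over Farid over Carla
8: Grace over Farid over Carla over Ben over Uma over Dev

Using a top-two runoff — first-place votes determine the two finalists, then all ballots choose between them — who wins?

Round 1 first-place votes: Grace 8, Farid 0, Carla 9, Ben 21, Uma 23, Dev 6. Uma and Ben advance.
Runoff: Uma is ranked above Ben on 23 ballots, Ben above Uma on 44.

Ben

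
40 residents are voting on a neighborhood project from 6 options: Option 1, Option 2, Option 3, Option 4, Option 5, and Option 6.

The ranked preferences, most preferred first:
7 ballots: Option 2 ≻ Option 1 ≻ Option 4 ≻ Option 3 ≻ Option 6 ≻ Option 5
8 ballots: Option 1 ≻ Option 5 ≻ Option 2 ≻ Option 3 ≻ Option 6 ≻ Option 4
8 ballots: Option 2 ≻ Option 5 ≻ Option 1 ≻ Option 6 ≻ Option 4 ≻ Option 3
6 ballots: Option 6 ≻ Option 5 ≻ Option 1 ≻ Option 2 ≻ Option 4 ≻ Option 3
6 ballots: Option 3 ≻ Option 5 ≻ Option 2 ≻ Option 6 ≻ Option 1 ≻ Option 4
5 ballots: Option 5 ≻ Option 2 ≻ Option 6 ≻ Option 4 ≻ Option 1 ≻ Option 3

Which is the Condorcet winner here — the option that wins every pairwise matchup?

Option 5 vs Option 1: 25–15
Option 5 vs Option 2: 25–15
Option 5 vs Option 3: 27–13
Option 5 vs Option 4: 33–7
Option 5 vs Option 6: 27–13
Option 5 beats every other option.

Option 5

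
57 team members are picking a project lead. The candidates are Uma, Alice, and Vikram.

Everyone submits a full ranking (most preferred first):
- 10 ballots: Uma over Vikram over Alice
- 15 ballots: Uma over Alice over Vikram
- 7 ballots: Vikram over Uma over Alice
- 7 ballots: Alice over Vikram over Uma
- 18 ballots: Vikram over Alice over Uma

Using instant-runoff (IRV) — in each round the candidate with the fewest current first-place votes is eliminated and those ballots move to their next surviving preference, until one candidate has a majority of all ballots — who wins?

Vikram

Round 1: Uma 25, Alice 7, Vikram 25. Alice eliminated.
Round 2: Uma 25, Vikram 32. Vikram has a majority (≥29).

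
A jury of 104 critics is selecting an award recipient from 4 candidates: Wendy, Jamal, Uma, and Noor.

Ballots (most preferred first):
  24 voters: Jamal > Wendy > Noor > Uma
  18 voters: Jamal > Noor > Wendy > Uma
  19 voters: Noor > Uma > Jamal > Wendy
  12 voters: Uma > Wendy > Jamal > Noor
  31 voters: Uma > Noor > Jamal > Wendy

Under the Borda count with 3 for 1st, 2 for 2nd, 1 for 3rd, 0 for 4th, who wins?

Jamal

Wendy: 24×2 + 18×1 + 19×0 + 12×2 + 31×0 = 90
Jamal: 24×3 + 18×3 + 19×1 + 12×1 + 31×1 = 188
Uma: 24×0 + 18×0 + 19×2 + 12×3 + 31×3 = 167
Noor: 24×1 + 18×2 + 19×3 + 12×0 + 31×2 = 179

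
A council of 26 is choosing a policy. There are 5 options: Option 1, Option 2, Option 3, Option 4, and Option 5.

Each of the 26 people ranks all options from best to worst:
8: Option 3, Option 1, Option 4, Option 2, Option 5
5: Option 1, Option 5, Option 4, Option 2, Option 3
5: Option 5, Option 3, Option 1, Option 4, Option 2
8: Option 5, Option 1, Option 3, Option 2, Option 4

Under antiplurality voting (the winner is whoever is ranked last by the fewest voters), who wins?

Option 1

Last-place votes: Option 1 0, Option 2 5, Option 3 5, Option 4 8, Option 5 8.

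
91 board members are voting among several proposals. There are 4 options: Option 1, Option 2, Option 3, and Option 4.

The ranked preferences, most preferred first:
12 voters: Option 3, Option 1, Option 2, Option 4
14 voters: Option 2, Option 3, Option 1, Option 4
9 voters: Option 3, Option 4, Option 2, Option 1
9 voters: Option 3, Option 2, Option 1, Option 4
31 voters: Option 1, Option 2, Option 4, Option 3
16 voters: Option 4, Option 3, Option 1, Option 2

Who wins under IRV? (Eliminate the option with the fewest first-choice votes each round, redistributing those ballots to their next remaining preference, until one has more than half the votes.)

Option 3

Round 1: Option 1 31, Option 2 14, Option 3 30, Option 4 16. Option 2 eliminated.
Round 2: Option 1 31, Option 3 44, Option 4 16. Option 4 eliminated.
Round 3: Option 1 31, Option 3 60. Option 3 has a majority (≥46).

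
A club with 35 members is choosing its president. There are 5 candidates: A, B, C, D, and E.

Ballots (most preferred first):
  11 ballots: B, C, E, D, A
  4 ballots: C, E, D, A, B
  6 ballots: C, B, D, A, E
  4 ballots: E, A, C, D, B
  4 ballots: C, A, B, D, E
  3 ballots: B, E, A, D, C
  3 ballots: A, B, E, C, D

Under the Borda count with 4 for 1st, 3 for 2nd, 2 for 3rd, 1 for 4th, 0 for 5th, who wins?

A: 11×0 + 4×1 + 6×1 + 4×3 + 4×3 + 3×2 + 3×4 = 52
B: 11×4 + 4×0 + 6×3 + 4×0 + 4×2 + 3×4 + 3×3 = 91
C: 11×3 + 4×4 + 6×4 + 4×2 + 4×4 + 3×0 + 3×1 = 100
D: 11×1 + 4×2 + 6×2 + 4×1 + 4×1 + 3×1 + 3×0 = 42
E: 11×2 + 4×3 + 6×0 + 4×4 + 4×0 + 3×3 + 3×2 = 65

C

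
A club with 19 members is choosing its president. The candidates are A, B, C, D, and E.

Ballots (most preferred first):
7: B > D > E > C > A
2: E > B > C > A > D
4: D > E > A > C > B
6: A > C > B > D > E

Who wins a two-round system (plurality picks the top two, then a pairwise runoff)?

Round 1 first-place votes: A 6, B 7, C 0, D 4, E 2. B and A advance.
Runoff: B is ranked above A on 9 ballots, A above B on 10.

A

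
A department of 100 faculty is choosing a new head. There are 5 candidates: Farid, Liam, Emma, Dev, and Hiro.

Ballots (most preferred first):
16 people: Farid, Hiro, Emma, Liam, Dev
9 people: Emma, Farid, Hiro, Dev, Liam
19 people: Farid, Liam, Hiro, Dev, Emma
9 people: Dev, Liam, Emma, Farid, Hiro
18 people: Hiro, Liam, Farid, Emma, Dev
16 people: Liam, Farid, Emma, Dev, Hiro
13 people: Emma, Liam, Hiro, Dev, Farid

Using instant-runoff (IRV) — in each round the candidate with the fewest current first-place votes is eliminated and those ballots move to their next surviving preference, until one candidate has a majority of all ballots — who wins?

Round 1: Farid 35, Liam 16, Emma 22, Dev 9, Hiro 18. Dev eliminated.
Round 2: Farid 35, Liam 25, Emma 22, Hiro 18. Hiro eliminated.
Round 3: Farid 35, Liam 43, Emma 22. Emma eliminated.
Round 4: Farid 44, Liam 56. Liam has a majority (≥51).

Liam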